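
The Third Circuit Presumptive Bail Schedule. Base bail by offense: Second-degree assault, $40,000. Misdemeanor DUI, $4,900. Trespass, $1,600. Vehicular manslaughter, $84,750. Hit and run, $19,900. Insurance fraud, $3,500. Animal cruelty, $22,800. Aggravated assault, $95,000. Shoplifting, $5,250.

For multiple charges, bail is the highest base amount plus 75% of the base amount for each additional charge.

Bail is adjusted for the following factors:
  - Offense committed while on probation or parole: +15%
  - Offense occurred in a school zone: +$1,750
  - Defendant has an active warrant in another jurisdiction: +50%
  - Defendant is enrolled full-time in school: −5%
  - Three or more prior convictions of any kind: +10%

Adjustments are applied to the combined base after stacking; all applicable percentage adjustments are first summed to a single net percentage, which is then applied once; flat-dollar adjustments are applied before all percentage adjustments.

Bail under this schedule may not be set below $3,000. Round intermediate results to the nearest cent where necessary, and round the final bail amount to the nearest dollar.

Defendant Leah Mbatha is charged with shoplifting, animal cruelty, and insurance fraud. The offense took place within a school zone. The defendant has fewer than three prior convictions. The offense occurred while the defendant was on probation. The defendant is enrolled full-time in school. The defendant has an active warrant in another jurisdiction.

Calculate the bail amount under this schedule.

Base amounts from the schedule: shoplifting $5,250; animal cruelty $22,800; insurance fraud $3,500.
Stacking rule: highest base plus 75% of each additional charge. Highest is animal cruelty at $22,800. Additional: $5,250 × 75% = $3,937.50; $3,500 × 75% = $2,625. Combined base = $22,800 + $6,562.50 = $29,362.50.
Offense occurred in a school zone (+$1,750 flat): $29,362.50 + $1,750 = $31,112.50.
Net percentage adjustment: +15% +50% −5% = +60%. $31,112.50 × 1.6 = $49,780.
$49,780 is at or above the $3,000 minimum.

$49,780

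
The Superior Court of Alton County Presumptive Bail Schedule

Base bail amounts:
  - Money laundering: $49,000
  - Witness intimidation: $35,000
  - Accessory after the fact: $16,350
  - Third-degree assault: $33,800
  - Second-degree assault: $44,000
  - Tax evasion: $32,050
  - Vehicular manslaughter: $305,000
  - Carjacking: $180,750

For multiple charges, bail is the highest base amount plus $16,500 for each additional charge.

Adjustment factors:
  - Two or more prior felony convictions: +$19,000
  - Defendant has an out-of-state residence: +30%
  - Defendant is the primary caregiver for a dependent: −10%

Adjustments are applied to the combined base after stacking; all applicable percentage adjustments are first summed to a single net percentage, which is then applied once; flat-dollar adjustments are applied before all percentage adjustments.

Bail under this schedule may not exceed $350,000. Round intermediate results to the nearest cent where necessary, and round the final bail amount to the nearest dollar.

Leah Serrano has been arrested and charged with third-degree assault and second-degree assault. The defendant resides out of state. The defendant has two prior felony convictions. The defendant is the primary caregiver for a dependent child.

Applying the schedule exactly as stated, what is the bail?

$95,400

Base amounts from the schedule: third-degree assault $33,800; second-degree assault $44,000.
Stacking rule: highest base plus $16,500 per additional charge. Highest is second-degree assault at $44,000; 1 additional charge → +$16,500. Combined base = $60,500.
Two or more prior felony convictions (+$19,000 flat): $60,500 + $19,000 = $79,500.
Net percentage adjustment: +30% −10% = +20%. $79,500 × 1.2 = $95,400.
$95,400 is within the $350,000 maximum.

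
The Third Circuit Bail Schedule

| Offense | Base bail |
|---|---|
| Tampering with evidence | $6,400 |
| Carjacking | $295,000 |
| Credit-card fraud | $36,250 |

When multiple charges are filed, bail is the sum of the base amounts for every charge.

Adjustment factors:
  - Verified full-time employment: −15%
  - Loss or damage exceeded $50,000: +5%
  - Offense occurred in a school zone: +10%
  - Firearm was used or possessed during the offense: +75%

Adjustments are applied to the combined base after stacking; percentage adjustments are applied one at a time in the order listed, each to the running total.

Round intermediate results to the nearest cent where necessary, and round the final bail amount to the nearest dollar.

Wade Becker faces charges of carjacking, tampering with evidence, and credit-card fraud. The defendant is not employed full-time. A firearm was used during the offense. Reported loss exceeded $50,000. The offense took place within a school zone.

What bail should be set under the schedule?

Base amounts from the schedule: carjacking $295,000; tampering with evidence $6,400; credit-card fraud $36,250.
Stacking rule: sum of all bases. $295,000 + $6,400 + $36,250 = $337,650.
Loss or damage exceeded $50,000 (+5%): $337,650 × 1.05 = $354,532.50.
Offense occurred in a school zone (+10%): $354,532.50 × 1.1 = $389,985.75.
Firearm was used or possessed during the offense (+75%): $389,985.75 × 1.75 = $682,475.06.
Rounded to the nearest dollar: $682,475.

$682,475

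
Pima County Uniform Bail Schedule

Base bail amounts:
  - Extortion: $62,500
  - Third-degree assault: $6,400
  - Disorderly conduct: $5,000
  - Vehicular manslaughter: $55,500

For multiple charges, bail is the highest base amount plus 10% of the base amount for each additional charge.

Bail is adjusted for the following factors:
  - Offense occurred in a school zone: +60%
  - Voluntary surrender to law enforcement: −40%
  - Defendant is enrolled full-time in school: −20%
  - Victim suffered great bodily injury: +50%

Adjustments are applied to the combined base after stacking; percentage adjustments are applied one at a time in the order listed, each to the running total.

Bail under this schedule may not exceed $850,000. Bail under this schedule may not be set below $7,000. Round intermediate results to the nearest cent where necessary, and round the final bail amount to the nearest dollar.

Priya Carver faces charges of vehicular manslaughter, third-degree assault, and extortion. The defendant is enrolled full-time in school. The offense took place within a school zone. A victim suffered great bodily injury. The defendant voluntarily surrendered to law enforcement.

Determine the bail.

$79,131

Base amounts from the schedule: vehicular manslaughter $55,500; third-degree assault $6,400; extortion $62,500.
Stacking rule: highest base plus 10% of each additional charge. Highest is extortion at $62,500. Additional: $55,500 × 10% = $5,550; $6,400 × 10% = $640. Combined base = $62,500 + $6,190 = $68,690.
Offense occurred in a school zone (+60%): $68,690 × 1.6 = $109,904.
Voluntary surrender to law enforcement (−40%): $109,904 × 0.6 = $65,942.40.
Defendant is enrolled full-time in school (−20%): $65,942.40 × 0.8 = $52,753.92.
Victim suffered great bodily injury (+50%): $52,753.92 × 1.5 = $79,130.88.
$79,130.88 is within the $850,000 maximum.
$79,130.88 is at or above the $7,000 minimum.
Rounded to the nearest dollar: $79,131.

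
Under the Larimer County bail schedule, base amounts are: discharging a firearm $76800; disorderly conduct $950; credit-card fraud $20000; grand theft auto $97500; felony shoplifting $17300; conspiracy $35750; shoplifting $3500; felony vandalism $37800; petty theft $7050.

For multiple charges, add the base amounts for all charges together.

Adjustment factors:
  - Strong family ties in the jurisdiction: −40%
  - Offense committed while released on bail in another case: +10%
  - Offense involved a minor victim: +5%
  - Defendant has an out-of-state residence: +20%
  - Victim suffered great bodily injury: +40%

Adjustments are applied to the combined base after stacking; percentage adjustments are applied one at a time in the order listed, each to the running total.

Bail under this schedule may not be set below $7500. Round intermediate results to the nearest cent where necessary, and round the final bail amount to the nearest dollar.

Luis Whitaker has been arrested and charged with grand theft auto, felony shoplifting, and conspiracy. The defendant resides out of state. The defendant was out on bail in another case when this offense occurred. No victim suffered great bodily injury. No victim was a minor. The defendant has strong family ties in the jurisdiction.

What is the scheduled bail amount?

$119236

Base amounts from the schedule: grand theft auto $97500; felony shoplifting $17300; conspiracy $35750.
Stacking rule: sum of all bases. $97500 + $17300 + $35750 = $150550.
Strong family ties in the jurisdiction (−40%): $150550 × 0.6 = $90330.
Offense committed while released on bail in another case (+10%): $90330 × 1.1 = $99363.
Defendant has an out-of-state residence (+20%): $99363 × 1.2 = $119235.60.
$119235.60 is at or above the $7500 minimum.
Rounded to the nearest dollar: $119236.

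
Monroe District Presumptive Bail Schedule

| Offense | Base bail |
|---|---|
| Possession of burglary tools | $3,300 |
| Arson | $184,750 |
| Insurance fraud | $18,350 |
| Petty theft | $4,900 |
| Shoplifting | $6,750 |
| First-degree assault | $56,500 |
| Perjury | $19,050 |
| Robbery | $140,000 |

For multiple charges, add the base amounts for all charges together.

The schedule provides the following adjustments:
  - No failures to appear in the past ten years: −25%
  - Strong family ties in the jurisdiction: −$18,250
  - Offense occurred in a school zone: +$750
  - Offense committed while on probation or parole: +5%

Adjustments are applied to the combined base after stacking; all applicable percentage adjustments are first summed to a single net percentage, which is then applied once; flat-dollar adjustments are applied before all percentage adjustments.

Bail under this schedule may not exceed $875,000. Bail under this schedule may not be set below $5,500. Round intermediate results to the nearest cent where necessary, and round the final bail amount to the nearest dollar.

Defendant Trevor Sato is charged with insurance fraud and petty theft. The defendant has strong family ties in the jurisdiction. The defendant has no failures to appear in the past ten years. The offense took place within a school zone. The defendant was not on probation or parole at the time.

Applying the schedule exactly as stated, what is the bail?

$5,500

Base amounts from the schedule: insurance fraud $18,350; petty theft $4,900.
Stacking rule: sum of all bases. $18,350 + $4,900 = $23,250.
Strong family ties in the jurisdiction (−$18,250 flat): $23,250 − $18,250 = $5,000.
Offense occurred in a school zone (+$750 flat): $5,000 + $750 = $5,750.
No failures to appear in the past ten years (−25%): $5,750 × 0.75 = $4,312.50.
$4,312.50 is within the $875,000 maximum.
Result $4,312.50 is below the minimum of $5,500; bail is set at the minimum $5,500.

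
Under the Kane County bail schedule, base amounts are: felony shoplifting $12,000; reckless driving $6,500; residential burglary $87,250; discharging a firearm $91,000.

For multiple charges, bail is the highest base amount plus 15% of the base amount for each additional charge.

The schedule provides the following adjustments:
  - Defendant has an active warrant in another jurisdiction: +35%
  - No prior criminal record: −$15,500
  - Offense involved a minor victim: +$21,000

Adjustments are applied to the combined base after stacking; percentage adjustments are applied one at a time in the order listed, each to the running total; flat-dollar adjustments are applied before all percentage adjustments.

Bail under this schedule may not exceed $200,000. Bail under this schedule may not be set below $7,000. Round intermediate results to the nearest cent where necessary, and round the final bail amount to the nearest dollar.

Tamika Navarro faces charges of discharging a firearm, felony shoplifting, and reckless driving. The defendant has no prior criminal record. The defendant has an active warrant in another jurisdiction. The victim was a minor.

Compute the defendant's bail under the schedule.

Base amounts from the schedule: discharging a firearm $91,000; felony shoplifting $12,000; reckless driving $6,500.
Stacking rule: highest base plus 15% of each additional charge. Highest is discharging a firearm at $91,000. Additional: $12,000 × 15% = $1,800; $6,500 × 15% = $975. Combined base = $91,000 + $2,775 = $93,775.
No prior criminal record (−$15,500 flat): $93,775 − $15,500 = $78,275.
Offense involved a minor victim (+$21,000 flat): $78,275 + $21,000 = $99,275.
Defendant has an active warrant in another jurisdiction (+35%): $99,275 × 1.35 = $134,021.25.
$134,021.25 is within the $200,000 maximum.
$134,021.25 is at or above the $7,000 minimum.
Rounded to the nearest dollar: $134,021.

$134,021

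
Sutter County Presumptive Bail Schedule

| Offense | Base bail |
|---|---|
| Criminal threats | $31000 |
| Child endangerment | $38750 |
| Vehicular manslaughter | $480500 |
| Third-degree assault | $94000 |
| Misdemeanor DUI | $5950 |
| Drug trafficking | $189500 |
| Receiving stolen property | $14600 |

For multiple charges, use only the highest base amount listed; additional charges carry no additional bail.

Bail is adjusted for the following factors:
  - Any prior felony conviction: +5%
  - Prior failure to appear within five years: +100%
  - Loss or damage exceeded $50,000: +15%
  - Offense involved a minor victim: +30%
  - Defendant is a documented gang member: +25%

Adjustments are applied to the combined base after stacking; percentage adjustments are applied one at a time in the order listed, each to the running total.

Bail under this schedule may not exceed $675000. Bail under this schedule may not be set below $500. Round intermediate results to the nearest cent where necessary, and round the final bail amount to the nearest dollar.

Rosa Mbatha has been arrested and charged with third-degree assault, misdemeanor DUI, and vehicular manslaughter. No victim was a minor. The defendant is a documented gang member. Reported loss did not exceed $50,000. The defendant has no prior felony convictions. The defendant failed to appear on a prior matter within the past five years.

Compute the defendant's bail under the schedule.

$675000

Base amounts from the schedule: third-degree assault $94000; misdemeanor DUI $5950; vehicular manslaughter $480500.
Stacking rule: use the highest base only. Highest is vehicular manslaughter at $480500. Combined base = $480500.
Prior failure to appear within five years (+100%): $480500 × 2 = $961000.
Defendant is a documented gang member (+25%): $961000 × 1.25 = $1201250.
Result $1201250 exceeds the maximum of $675000; bail is capped at $675000.
$675000 is at or above the $500 minimum.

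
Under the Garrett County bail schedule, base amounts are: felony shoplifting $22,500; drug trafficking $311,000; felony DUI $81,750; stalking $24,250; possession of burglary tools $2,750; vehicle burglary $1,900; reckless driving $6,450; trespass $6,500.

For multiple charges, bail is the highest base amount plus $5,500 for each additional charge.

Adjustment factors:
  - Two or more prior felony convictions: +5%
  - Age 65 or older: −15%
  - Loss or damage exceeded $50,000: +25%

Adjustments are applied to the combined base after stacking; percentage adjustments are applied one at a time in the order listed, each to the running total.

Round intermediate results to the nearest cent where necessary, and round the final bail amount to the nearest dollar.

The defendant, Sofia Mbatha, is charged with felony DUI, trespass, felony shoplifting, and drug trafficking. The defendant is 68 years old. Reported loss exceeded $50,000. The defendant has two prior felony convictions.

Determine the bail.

$365,367

Base amounts from the schedule: felony DUI $81,750; trespass $6,500; felony shoplifting $22,500; drug trafficking $311,000.
Stacking rule: highest base plus $5,500 per additional charge. Highest is drug trafficking at $311,000; 3 additional charges → +$16,500. Combined base = $327,500.
Two or more prior felony convictions (+5%): $327,500 × 1.05 = $343,875.
Age 65 or older (−15%): $343,875 × 0.85 = $292,293.75.
Loss or damage exceeded $50,000 (+25%): $292,293.75 × 1.25 = $365,367.19.
Rounded to the nearest dollar: $365,367.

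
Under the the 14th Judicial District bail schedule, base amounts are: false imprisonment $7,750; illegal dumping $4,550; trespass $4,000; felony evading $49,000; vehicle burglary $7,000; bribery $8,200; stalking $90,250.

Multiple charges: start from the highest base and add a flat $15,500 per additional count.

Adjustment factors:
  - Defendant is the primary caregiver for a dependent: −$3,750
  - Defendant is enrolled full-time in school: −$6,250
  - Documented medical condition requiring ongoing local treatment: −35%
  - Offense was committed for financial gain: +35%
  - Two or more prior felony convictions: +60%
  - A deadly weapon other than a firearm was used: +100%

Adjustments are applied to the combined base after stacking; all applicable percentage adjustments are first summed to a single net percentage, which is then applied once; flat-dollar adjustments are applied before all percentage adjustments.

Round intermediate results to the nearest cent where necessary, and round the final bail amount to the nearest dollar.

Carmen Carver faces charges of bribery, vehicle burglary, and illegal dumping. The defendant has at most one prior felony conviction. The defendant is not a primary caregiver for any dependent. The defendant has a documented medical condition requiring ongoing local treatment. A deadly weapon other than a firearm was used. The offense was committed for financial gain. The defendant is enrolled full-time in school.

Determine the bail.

Base amounts from the schedule: bribery $8,200; vehicle burglary $7,000; illegal dumping $4,550.
Stacking rule: highest base plus $15,500 per additional charge. Highest is bribery at $8,200; 2 additional charges → +$31,000. Combined base = $39,200.
Defendant is enrolled full-time in school (−$6,250 flat): $39,200 − $6,250 = $32,950.
Net percentage adjustment: −35% +35% +100% = +100%. $32,950 × 2 = $65,900.

$65,900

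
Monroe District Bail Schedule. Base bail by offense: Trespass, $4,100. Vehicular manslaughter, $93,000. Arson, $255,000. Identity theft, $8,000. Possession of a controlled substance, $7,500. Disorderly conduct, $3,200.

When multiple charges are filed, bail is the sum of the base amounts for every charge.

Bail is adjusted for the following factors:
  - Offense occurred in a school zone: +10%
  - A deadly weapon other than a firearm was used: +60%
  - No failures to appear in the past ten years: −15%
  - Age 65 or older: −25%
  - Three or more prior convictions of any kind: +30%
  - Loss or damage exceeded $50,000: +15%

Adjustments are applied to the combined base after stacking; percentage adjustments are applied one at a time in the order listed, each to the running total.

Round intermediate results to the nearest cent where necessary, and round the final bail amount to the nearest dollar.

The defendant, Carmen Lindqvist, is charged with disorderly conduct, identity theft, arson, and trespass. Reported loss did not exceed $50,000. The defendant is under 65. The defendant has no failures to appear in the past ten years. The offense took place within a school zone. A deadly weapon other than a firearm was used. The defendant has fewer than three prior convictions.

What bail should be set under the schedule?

Base amounts from the schedule: disorderly conduct $3,200; identity theft $8,000; arson $255,000; trespass $4,100.
Stacking rule: sum of all bases. $3,200 + $8,000 + $255,000 + $4,100 = $270,300.
Offense occurred in a school zone (+10%): $270,300 × 1.1 = $297,330.
A deadly weapon other than a firearm was used (+60%): $297,330 × 1.6 = $475,728.
No failures to appear in the past ten years (−15%): $475,728 × 0.85 = $404,368.80.
Rounded to the nearest dollar: $404,369.

$404,369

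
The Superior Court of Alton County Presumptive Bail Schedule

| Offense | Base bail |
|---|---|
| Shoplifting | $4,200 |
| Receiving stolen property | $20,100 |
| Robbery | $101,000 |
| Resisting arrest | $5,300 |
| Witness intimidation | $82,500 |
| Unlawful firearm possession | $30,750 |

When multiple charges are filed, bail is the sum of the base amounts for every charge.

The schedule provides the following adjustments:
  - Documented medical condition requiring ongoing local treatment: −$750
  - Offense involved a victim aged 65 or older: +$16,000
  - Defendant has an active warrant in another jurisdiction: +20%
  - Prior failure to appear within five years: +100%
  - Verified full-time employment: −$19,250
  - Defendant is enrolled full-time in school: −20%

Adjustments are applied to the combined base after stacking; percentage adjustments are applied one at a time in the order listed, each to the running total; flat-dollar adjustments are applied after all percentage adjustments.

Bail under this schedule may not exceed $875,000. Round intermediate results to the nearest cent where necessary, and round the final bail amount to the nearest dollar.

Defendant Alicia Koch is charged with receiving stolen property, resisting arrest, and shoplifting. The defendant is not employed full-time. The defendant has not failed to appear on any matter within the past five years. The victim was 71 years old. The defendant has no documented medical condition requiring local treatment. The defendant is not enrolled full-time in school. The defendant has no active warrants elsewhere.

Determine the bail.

$45,600

Base amounts from the schedule: receiving stolen property $20,100; resisting arrest $5,300; shoplifting $4,200.
Stacking rule: sum of all bases. $20,100 + $5,300 + $4,200 = $29,600.
Offense involved a victim aged 65 or older (+$16,000 flat): $29,600 + $16,000 = $45,600.
$45,600 is within the $875,000 maximum.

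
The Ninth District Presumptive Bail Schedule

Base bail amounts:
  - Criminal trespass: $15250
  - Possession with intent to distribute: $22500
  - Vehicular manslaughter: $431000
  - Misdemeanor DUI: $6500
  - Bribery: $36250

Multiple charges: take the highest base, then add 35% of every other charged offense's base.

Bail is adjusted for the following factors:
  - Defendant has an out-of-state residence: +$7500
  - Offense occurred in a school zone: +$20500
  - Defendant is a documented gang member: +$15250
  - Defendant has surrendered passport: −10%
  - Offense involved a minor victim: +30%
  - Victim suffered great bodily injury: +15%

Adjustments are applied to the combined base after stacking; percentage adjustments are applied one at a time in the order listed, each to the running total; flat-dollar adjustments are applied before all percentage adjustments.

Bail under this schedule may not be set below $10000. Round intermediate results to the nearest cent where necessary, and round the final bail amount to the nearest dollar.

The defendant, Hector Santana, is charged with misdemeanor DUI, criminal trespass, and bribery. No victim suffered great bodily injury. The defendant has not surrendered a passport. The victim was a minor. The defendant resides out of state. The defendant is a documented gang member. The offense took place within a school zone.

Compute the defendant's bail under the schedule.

Base amounts from the schedule: misdemeanor DUI $6500; criminal trespass $15250; bribery $36250.
Stacking rule: highest base plus 35% of each additional charge. Highest is bribery at $36250. Additional: $6500 × 35% = $2275; $15250 × 35% = $5337.50. Combined base = $36250 + $7612.50 = $43862.50.
Defendant has an out-of-state residence (+$7500 flat): $43862.50 + $7500 = $51362.50.
Offense occurred in a school zone (+$20500 flat): $51362.50 + $20500 = $71862.50.
Defendant is a documented gang member (+$15250 flat): $71862.50 + $15250 = $87112.50.
Offense involved a minor victim (+30%): $87112.50 × 1.3 = $113246.25.
$113246.25 is at or above the $10000 minimum.
Rounded to the nearest dollar: $113246.

$113246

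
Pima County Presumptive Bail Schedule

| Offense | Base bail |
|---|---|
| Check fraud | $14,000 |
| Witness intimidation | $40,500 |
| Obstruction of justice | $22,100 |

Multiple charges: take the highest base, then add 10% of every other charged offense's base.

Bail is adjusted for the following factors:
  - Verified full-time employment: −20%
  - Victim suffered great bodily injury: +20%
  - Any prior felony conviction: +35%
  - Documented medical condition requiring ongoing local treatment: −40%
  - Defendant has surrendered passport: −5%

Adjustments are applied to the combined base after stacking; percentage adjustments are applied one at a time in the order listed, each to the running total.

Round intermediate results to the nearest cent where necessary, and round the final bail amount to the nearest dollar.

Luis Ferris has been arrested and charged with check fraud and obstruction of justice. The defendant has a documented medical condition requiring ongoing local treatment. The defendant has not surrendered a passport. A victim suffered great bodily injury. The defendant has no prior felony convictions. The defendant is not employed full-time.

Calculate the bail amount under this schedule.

$16,920

Base amounts from the schedule: check fraud $14,000; obstruction of justice $22,100.
Stacking rule: highest base plus 10% of each additional charge. Highest is obstruction of justice at $22,100. Additional: $14,000 × 10% = $1,400. Combined base = $22,100 + $1,400 = $23,500.
Victim suffered great bodily injury (+20%): $23,500 × 1.2 = $28,200.
Documented medical condition requiring ongoing local treatment (−40%): $28,200 × 0.6 = $16,920.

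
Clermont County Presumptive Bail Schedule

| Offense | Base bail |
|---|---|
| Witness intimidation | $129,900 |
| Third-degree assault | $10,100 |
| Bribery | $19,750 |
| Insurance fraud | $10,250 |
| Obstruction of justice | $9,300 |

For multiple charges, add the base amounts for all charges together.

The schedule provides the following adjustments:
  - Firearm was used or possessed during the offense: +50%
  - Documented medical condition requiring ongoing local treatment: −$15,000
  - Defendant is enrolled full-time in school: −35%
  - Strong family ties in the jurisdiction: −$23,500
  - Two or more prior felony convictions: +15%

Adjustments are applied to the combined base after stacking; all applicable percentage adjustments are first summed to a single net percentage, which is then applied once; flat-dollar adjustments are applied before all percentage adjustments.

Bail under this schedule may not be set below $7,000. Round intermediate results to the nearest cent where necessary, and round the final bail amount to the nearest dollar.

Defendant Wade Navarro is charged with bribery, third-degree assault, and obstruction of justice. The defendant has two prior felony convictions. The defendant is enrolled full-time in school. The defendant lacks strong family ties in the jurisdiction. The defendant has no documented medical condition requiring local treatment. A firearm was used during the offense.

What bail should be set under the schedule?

Base amounts from the schedule: bribery $19,750; third-degree assault $10,100; obstruction of justice $9,300.
Stacking rule: sum of all bases. $19,750 + $10,100 + $9,300 = $39,150.
Net percentage adjustment: +50% −35% +15% = +30%. $39,150 × 1.3 = $50,895.
$50,895 is at or above the $7,000 minimum.

$50,895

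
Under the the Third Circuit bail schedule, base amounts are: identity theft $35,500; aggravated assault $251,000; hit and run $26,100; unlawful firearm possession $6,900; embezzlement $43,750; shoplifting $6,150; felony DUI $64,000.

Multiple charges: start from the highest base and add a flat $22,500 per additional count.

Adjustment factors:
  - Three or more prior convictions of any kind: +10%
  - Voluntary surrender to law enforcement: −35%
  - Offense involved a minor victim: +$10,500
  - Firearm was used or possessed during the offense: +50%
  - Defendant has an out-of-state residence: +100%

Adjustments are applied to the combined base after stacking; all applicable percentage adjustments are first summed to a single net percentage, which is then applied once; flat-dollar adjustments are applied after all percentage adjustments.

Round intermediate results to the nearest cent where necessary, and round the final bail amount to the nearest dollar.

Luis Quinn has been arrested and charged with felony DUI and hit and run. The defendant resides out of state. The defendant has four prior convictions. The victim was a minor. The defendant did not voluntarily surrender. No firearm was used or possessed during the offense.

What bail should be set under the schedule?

$192,150

Base amounts from the schedule: felony DUI $64,000; hit and run $26,100.
Stacking rule: highest base plus $22,500 per additional charge. Highest is felony DUI at $64,000; 1 additional charge → +$22,500. Combined base = $86,500.
Net percentage adjustment: +10% +100% = +110%. $86,500 × 2.1 = $181,650.
Offense involved a minor victim (+$10,500 flat): $181,650 + $10,500 = $192,150.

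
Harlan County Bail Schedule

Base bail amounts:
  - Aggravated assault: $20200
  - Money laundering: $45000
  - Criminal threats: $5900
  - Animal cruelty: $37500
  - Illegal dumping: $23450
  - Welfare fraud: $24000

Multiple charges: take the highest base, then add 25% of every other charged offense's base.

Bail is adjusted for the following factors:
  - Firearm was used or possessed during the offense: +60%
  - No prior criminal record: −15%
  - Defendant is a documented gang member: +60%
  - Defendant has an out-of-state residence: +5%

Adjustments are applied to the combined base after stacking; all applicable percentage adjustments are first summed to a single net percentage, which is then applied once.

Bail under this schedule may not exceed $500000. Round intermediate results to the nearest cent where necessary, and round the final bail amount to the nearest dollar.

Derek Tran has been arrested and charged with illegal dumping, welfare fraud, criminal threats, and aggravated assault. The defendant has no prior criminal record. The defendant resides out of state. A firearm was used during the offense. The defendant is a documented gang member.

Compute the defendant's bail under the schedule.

Base amounts from the schedule: illegal dumping $23450; welfare fraud $24000; criminal threats $5900; aggravated assault $20200.
Stacking rule: highest base plus 25% of each additional charge. Highest is welfare fraud at $24000. Additional: $23450 × 25% = $5862.50; $5900 × 25% = $1475; $20200 × 25% = $5050. Combined base = $24000 + $12387.50 = $36387.50.
Net percentage adjustment: +60% −15% +60% +5% = +110%. $36387.50 × 2.1 = $76413.75.
$76413.75 is within the $500000 maximum.
Rounded to the nearest dollar: $76414.

$76414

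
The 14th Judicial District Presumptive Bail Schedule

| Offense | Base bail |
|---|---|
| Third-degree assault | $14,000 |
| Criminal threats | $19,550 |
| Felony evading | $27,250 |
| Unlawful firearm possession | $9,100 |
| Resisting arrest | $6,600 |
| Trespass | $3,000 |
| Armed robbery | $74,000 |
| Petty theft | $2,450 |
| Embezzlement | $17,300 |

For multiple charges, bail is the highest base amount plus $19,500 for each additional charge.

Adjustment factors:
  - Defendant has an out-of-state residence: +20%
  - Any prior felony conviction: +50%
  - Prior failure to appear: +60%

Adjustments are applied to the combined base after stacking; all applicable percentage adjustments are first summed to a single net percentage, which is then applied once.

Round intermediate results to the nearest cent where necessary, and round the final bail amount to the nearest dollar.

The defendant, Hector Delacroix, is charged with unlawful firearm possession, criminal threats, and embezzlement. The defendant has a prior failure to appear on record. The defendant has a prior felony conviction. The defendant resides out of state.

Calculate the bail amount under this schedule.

Base amounts from the schedule: unlawful firearm possession $9,100; criminal threats $19,550; embezzlement $17,300.
Stacking rule: highest base plus $19,500 per additional charge. Highest is criminal threats at $19,550; 2 additional charges → +$39,000. Combined base = $58,550.
Net percentage adjustment: +20% +50% +60% = +130%. $58,550 × 2.3 = $134,665.

$134,665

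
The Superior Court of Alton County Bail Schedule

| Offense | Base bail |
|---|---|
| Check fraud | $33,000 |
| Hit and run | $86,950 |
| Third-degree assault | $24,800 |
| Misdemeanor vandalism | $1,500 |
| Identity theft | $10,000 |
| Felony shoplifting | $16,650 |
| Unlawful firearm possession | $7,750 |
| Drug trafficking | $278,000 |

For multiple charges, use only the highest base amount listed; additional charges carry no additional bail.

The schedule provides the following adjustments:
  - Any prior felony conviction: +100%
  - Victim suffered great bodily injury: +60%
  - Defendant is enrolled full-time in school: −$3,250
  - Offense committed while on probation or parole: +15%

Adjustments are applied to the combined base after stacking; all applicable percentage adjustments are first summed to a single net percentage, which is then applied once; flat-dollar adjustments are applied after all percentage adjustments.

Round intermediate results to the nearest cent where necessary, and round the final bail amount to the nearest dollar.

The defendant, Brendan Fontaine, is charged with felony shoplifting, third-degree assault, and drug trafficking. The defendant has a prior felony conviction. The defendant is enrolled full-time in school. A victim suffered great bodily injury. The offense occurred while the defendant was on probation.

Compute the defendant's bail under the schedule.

Base amounts from the schedule: felony shoplifting $16,650; third-degree assault $24,800; drug trafficking $278,000.
Stacking rule: use the highest base only. Highest is drug trafficking at $278,000. Combined base = $278,000.
Net percentage adjustment: +100% +60% +15% = +175%. $278,000 × 2.75 = $764,500.
Defendant is enrolled full-time in school (−$3,250 flat): $764,500 − $3,250 = $761,250.

$761,250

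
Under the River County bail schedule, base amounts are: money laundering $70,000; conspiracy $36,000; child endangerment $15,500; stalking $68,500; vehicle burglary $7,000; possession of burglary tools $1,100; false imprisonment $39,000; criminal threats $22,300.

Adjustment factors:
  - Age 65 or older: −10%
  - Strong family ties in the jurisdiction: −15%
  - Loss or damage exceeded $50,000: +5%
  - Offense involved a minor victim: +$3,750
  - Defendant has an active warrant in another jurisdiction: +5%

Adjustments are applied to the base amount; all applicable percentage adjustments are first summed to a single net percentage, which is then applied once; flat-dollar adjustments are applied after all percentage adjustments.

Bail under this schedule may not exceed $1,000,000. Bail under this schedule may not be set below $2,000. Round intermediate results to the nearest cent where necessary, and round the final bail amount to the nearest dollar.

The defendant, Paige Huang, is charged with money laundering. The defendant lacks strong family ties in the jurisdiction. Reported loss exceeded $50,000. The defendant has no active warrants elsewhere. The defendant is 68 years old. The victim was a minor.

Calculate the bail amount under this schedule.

Base amounts from the schedule: money laundering $70,000.
Single charge. Combined base = $70,000.
Net percentage adjustment: −10% +5% = −5%. $70,000 × 0.95 = $66,500.
Offense involved a minor victim (+$3,750 flat): $66,500 + $3,750 = $70,250.
$70,250 is within the $1,000,000 maximum.
$70,250 is at or above the $2,000 minimum.

$70,250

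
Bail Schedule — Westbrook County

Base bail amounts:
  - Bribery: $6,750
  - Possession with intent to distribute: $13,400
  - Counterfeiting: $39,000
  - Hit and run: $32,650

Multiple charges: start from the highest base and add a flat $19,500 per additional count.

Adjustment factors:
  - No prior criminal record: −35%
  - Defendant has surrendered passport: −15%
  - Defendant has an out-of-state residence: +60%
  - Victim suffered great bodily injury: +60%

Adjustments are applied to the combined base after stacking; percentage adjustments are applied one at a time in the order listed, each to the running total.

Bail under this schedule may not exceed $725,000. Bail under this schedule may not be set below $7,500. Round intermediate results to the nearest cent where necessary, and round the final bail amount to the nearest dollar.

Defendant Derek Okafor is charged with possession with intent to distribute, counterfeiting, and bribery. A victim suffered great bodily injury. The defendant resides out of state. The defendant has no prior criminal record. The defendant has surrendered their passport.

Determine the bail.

Base amounts from the schedule: possession with intent to distribute $13,400; counterfeiting $39,000; bribery $6,750.
Stacking rule: highest base plus $19,500 per additional charge. Highest is counterfeiting at $39,000; 2 additional charges → +$39,000. Combined base = $78,000.
No prior criminal record (−35%): $78,000 × 0.65 = $50,700.
Defendant has surrendered passport (−15%): $50,700 × 0.85 = $43,095.
Defendant has an out-of-state residence (+60%): $43,095 × 1.6 = $68,952.
Victim suffered great bodily injury (+60%): $68,952 × 1.6 = $110,323.20.
$110,323.20 is within the $725,000 maximum.
$110,323.20 is at or above the $7,500 minimum.
Rounded to the nearest dollar: $110,323.

$110,323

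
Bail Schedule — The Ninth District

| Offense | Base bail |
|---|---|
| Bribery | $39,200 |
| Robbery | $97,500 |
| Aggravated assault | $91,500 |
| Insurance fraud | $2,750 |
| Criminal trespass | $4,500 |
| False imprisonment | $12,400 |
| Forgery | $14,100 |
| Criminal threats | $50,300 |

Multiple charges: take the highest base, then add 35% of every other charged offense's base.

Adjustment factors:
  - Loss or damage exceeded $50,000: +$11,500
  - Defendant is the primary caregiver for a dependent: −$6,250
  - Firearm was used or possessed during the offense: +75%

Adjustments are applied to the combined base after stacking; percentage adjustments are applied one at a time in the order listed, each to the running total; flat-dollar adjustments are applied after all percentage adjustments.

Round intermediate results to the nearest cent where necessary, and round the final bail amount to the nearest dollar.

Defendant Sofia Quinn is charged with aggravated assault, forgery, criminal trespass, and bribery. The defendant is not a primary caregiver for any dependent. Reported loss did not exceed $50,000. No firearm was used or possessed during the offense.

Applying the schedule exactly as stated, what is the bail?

$111,730

Base amounts from the schedule: aggravated assault $91,500; forgery $14,100; criminal trespass $4,500; bribery $39,200.
Stacking rule: highest base plus 35% of each additional charge. Highest is aggravated assault at $91,500. Additional: $14,100 × 35% = $4,935; $4,500 × 35% = $1,575; $39,200 × 35% = $13,720. Combined base = $91,500 + $20,230 = $111,730.
No adjustment factors apply to this defendant.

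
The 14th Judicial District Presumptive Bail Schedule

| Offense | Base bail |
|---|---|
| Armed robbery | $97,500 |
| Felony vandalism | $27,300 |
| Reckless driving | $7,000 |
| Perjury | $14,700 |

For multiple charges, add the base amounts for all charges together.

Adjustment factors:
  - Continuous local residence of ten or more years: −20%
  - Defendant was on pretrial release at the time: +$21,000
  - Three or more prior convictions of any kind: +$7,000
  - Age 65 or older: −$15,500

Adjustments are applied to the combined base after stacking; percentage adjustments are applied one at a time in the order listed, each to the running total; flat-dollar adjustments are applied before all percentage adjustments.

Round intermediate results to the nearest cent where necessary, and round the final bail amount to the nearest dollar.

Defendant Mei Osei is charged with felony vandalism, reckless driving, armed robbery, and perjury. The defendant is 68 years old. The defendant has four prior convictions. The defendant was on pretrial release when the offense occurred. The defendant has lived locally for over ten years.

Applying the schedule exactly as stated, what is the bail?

Base amounts from the schedule: felony vandalism $27,300; reckless driving $7,000; armed robbery $97,500; perjury $14,700.
Stacking rule: sum of all bases. $27,300 + $7,000 + $97,500 + $14,700 = $146,500.
Defendant was on pretrial release at the time (+$21,000 flat): $146,500 + $21,000 = $167,500.
Three or more prior convictions of any kind (+$7,000 flat): $167,500 + $7,000 = $174,500.
Age 65 or older (−$15,500 flat): $174,500 − $15,500 = $159,000.
Continuous local residence of ten or more years (−20%): $159,000 × 0.8 = $127,200.

$127,200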